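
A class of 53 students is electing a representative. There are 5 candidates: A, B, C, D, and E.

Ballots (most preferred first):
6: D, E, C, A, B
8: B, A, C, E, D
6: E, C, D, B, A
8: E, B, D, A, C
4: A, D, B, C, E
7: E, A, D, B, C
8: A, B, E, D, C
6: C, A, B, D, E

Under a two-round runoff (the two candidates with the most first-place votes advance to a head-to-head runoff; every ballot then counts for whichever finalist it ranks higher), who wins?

E

Round 1 first-place votes: A 12, B 8, C 6, D 6, E 21. E and A advance.
Runoff: E is ranked above A on 27 ballots, A above E on 26.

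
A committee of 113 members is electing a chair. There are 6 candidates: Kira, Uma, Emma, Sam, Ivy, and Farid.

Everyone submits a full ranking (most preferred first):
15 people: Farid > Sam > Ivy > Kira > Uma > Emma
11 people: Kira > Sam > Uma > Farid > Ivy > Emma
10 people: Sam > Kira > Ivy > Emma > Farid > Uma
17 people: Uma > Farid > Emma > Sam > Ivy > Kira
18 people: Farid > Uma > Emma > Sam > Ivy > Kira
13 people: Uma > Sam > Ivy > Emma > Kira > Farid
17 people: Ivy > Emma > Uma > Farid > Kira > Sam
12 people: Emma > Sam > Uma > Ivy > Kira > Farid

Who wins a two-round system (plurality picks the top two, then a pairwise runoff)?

Round 1 first-place votes: Kira 11, Uma 30, Emma 12, Sam 10, Ivy 17, Farid 33. Farid and Uma advance.
Runoff: Farid is ranked above Uma on 43 ballots, Uma above Farid on 70.

Uma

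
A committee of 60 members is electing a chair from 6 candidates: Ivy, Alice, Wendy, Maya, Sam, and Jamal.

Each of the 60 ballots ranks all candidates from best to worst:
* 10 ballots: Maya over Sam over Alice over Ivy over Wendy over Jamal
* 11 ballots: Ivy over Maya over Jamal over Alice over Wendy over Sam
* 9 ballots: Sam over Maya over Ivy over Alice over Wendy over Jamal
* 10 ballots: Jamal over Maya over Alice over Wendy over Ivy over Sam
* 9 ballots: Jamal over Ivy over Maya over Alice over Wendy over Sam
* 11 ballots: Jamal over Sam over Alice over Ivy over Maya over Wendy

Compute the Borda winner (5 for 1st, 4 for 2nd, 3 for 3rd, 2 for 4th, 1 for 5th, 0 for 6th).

Maya

Ivy: 10×2 + 11×5 + 9×3 + 10×1 + 9×4 + 11×2 = 170
Alice: 10×3 + 11×2 + 9×2 + 10×3 + 9×2 + 11×3 = 151
Wendy: 10×1 + 11×1 + 9×1 + 10×2 + 9×1 + 11×0 = 59
Maya: 10×5 + 11×4 + 9×4 + 10×4 + 9×3 + 11×1 = 208
Sam: 10×4 + 11×0 + 9×5 + 10×0 + 9×0 + 11×4 = 129
Jamal: 10×0 + 11×3 + 9×0 + 10×5 + 9×5 + 11×5 = 183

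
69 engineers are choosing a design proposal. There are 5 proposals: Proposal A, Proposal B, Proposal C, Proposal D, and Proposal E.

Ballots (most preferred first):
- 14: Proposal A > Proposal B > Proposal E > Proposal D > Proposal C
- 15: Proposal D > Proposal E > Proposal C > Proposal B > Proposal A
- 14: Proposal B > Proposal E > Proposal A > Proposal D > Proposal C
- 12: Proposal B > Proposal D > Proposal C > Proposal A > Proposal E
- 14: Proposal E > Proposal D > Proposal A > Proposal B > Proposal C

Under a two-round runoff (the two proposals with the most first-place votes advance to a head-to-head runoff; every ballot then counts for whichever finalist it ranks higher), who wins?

Proposal B

Round 1 first-place votes: Proposal A 14, Proposal B 26, Proposal C 0, Proposal D 15, Proposal E 14. Proposal B and Proposal D advance.
Runoff: Proposal B is ranked above Proposal D on 40 ballots, Proposal D above Proposal B on 29.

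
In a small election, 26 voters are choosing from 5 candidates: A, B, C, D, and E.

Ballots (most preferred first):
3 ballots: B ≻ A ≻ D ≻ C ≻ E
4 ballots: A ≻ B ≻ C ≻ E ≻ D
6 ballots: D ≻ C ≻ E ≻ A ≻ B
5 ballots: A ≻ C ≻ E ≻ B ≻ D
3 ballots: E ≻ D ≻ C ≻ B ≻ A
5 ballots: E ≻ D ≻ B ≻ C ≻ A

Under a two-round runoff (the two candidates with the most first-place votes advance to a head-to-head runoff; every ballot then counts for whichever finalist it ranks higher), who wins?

Round 1 first-place votes: A 9, B 3, C 0, D 6, E 8. A and E advance.
Runoff: A is ranked above E on 12 ballots, E above A on 14.

E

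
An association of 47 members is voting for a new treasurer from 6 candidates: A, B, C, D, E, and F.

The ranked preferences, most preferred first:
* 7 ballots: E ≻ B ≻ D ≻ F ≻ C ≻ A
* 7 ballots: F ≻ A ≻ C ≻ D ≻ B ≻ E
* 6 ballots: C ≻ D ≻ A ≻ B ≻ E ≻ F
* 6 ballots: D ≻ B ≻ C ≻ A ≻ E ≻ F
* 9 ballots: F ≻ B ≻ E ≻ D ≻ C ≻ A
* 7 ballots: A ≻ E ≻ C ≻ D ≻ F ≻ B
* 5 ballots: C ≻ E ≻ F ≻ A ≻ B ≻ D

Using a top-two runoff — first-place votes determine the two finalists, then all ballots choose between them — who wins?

Round 1 first-place votes: A 7, B 0, C 11, D 6, E 7, F 16. F and C advance.
Runoff: F is ranked above C on 23 ballots, C above F on 24.

C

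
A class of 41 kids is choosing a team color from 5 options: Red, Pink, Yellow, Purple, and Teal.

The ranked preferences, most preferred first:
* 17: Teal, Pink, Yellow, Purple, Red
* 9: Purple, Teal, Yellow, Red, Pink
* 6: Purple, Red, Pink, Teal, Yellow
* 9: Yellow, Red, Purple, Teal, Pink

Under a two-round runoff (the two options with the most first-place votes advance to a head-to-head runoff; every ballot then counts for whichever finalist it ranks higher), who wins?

Purple

Round 1 first-place votes: Red 0, Pink 0, Yellow 9, Purple 15, Teal 17. Teal and Purple advance.
Runoff: Teal is ranked above Purple on 17 ballots, Purple above Teal on 24.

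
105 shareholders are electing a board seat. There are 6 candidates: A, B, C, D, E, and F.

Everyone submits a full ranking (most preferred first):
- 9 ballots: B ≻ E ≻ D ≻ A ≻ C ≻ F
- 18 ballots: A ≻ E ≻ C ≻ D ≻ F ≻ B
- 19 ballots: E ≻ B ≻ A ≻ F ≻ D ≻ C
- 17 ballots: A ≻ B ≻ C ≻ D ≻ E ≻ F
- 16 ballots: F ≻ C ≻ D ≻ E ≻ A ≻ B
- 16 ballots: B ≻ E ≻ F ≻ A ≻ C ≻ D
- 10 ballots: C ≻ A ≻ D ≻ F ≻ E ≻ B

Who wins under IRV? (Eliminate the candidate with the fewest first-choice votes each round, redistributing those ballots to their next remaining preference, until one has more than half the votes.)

E

Round 1: A 35, B 25, C 10, D 0, E 19, F 16. D eliminated.
Round 2: A 35, B 25, C 10, E 19, F 16. C eliminated.
Round 3: A 45, B 25, E 19, F 16. F eliminated.
Round 4: A 45, B 25, E 35. B eliminated.
Round 5: A 45, E 60. E has a majority (≥53).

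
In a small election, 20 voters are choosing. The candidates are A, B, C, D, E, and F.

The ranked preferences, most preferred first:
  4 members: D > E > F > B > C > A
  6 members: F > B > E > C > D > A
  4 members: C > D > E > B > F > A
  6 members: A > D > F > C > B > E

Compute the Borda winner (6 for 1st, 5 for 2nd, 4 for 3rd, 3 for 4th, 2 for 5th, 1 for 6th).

D

A: 4×1 + 6×1 + 4×1 + 6×6 = 50
B: 4×3 + 6×5 + 4×3 + 6×2 = 66
C: 4×2 + 6×3 + 4×6 + 6×3 = 68
D: 4×6 + 6×2 + 4×5 + 6×5 = 86
E: 4×5 + 6×4 + 4×4 + 6×1 = 66
F: 4×4 + 6×6 + 4×2 + 6×4 = 84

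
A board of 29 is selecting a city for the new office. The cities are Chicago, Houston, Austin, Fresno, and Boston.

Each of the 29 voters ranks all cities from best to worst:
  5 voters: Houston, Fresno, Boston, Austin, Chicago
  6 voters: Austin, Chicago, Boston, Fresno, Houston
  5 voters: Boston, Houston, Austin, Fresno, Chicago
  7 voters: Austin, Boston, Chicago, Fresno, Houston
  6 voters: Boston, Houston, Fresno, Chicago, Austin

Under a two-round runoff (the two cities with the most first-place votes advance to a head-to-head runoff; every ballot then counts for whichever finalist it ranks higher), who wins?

Round 1 first-place votes: Chicago 0, Houston 5, Austin 13, Fresno 0, Boston 11. Austin and Boston advance.
Runoff: Austin is ranked above Boston on 13 ballots, Boston above Austin on 16.

Boston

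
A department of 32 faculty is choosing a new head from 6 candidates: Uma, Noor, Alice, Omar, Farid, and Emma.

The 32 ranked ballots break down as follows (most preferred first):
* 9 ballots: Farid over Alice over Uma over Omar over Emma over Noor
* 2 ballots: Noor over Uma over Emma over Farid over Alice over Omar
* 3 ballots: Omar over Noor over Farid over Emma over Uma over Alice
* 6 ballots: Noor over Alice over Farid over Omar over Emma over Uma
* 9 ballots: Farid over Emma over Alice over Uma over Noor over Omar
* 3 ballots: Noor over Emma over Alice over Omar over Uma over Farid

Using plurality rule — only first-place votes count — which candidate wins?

First-place votes: Uma 0, Noor 11, Alice 0, Omar 3, Farid 18, Emma 0.

Farid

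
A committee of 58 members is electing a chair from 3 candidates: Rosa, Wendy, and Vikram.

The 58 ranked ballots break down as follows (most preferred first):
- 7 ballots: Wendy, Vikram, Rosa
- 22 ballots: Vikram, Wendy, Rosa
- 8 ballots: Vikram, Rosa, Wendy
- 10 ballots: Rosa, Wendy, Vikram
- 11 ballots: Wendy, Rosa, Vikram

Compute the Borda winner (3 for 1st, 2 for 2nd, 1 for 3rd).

Rosa: 7×1 + 22×1 + 8×2 + 10×3 + 11×2 = 97
Wendy: 7×3 + 22×2 + 8×1 + 10×2 + 11×3 = 126
Vikram: 7×2 + 22×3 + 8×3 + 10×1 + 11×1 = 125

Wendy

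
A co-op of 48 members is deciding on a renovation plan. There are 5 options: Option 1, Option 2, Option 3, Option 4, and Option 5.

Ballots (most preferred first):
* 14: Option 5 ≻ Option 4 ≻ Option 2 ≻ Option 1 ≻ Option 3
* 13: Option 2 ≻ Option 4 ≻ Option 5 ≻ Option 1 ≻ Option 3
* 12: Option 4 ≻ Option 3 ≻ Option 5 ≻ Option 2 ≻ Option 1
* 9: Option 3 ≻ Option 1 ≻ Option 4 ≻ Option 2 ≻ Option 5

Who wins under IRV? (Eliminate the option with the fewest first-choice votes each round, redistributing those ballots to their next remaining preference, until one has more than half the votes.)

Round 1: Option 1 0, Option 2 13, Option 3 9, Option 4 12, Option 5 14. Option 1 eliminated.
Round 2: Option 2 13, Option 3 9, Option 4 12, Option 5 14. Option 3 eliminated.
Round 3: Option 2 13, Option 4 21, Option 5 14. Option 2 eliminated.
Round 4: Option 4 34, Option 5 14. Option 4 has a majority (≥25).

Option 4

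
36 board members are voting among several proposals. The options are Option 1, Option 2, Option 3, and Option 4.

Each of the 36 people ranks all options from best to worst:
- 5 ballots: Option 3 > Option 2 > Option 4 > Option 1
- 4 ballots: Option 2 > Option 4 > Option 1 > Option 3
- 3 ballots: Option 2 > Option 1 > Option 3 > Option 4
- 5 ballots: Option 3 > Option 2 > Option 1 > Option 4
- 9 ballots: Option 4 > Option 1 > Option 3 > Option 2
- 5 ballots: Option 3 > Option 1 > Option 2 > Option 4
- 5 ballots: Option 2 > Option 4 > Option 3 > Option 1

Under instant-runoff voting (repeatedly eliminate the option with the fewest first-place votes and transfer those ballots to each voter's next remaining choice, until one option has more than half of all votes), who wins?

Option 3

Round 1: Option 1 0, Option 2 12, Option 3 15, Option 4 9. Option 1 eliminated.
Round 2: Option 2 12, Option 3 15, Option 4 9. Option 4 eliminated.
Round 3: Option 2 12, Option 3 24. Option 3 has a majority (≥19).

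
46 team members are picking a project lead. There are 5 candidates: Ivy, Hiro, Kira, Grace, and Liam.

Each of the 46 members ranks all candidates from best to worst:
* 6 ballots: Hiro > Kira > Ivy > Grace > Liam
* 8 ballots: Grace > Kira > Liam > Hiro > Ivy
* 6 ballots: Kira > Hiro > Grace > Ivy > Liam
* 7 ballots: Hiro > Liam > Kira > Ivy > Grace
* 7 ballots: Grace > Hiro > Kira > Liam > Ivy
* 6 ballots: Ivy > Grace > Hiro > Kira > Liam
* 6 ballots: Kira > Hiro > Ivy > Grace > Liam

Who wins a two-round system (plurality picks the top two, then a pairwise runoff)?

Round 1 first-place votes: Ivy 6, Hiro 13, Kira 12, Grace 15, Liam 0. Grace and Hiro advance.
Runoff: Grace is ranked above Hiro on 21 ballots, Hiro above Grace on 25.

Hiro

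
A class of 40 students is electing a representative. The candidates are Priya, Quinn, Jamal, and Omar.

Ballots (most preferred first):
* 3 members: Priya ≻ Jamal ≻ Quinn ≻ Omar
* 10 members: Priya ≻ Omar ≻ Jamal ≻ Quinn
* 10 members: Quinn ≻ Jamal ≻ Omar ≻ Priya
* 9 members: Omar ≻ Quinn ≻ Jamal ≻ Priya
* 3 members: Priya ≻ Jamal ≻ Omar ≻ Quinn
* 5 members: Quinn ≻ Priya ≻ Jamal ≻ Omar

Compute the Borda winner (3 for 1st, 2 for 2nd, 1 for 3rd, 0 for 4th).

Priya: 3×3 + 10×3 + 10×0 + 9×0 + 3×3 + 5×2 = 58
Quinn: 3×1 + 10×0 + 10×3 + 9×2 + 3×0 + 5×3 = 66
Jamal: 3×2 + 10×1 + 10×2 + 9×1 + 3×2 + 5×1 = 56
Omar: 3×0 + 10×2 + 10×1 + 9×3 + 3×1 + 5×0 = 60

Quinn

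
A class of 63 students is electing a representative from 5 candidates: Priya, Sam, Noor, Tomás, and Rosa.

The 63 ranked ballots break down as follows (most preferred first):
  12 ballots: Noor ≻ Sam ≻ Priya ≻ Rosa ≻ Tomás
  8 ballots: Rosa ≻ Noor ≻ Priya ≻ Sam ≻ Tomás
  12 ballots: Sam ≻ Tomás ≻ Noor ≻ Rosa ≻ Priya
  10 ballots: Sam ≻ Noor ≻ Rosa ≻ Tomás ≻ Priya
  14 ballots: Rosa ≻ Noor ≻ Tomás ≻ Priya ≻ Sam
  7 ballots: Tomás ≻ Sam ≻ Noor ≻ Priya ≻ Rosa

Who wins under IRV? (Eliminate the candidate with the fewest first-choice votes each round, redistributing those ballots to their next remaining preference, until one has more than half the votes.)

Round 1: Priya 0, Sam 22, Noor 12, Tomás 7, Rosa 22. Priya eliminated.
Round 2: Sam 22, Noor 12, Tomás 7, Rosa 22. Tomás eliminated.
Round 3: Sam 29, Noor 12, Rosa 22. Noor eliminated.
Round 4: Sam 41, Rosa 22. Sam has a majority (≥32).

Sam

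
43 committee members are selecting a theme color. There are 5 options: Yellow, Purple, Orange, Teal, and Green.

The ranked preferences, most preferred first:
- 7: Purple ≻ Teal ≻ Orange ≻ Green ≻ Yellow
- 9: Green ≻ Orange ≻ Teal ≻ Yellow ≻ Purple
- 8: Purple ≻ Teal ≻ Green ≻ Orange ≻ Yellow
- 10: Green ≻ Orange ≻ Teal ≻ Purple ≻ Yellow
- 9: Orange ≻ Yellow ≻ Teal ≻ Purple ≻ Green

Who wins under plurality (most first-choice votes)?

Green

First-place votes: Yellow 0, Purple 15, Orange 9, Teal 0, Green 19.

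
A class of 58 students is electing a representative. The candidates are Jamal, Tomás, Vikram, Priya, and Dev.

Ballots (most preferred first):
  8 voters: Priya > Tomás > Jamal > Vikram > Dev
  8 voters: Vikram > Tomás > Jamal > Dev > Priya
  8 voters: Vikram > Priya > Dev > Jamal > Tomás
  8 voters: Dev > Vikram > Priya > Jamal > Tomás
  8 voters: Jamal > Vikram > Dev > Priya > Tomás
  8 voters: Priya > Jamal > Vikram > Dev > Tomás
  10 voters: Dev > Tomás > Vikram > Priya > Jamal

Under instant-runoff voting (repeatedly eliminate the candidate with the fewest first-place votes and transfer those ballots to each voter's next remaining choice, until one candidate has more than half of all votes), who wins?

Vikram

Round 1: Jamal 8, Tomás 0, Vikram 16, Priya 16, Dev 18. Tomás eliminated.
Round 2: Jamal 8, Vikram 16, Priya 16, Dev 18. Jamal eliminated.
Round 3: Vikram 24, Priya 16, Dev 18. Priya eliminated.
Round 4: Vikram 40, Dev 18. Vikram has a majority (≥30).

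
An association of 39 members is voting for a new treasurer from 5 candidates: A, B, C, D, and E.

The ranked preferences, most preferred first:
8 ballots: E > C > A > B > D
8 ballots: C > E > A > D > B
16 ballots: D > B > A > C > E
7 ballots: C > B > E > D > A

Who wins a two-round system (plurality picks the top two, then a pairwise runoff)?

Round 1 first-place votes: A 0, B 0, C 15, D 16, E 8. D and C advance.
Runoff: D is ranked above C on 16 ballots, C above D on 23.

C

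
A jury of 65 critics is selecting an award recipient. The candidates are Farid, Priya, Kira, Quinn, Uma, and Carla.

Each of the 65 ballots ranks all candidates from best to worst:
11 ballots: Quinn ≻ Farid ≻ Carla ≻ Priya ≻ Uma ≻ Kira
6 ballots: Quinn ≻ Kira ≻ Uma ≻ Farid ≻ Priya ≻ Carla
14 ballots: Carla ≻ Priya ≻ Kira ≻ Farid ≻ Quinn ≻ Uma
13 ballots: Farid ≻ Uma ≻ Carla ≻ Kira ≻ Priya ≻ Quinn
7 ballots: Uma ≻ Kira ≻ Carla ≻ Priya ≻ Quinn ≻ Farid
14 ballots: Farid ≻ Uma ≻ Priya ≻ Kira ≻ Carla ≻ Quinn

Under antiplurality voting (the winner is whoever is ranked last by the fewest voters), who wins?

Priya

Last-place votes: Farid 7, Priya 0, Kira 11, Quinn 27, Uma 14, Carla 6.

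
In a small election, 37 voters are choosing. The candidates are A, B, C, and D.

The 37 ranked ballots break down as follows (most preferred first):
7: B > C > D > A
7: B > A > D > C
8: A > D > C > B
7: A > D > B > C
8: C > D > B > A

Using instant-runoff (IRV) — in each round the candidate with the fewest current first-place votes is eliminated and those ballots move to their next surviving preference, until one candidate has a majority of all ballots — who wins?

Round 1: A 15, B 14, C 8, D 0. D eliminated.
Round 2: A 15, B 14, C 8. C eliminated.
Round 3: A 15, B 22. B has a majority (≥19).

B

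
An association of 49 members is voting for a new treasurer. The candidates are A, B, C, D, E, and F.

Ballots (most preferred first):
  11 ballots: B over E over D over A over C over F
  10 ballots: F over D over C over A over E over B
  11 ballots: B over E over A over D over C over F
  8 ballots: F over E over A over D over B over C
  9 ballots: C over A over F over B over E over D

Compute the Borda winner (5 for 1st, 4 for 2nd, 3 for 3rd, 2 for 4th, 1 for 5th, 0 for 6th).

A: 11×2 + 10×2 + 11×3 + 8×3 + 9×4 = 135
B: 11×5 + 10×0 + 11×5 + 8×1 + 9×2 = 136
C: 11×1 + 10×3 + 11×1 + 8×0 + 9×5 = 97
D: 11×3 + 10×4 + 11×2 + 8×2 + 9×0 = 111
E: 11×4 + 10×1 + 11×4 + 8×4 + 9×1 = 139
F: 11×0 + 10×5 + 11×0 + 8×5 + 9×3 = 117

E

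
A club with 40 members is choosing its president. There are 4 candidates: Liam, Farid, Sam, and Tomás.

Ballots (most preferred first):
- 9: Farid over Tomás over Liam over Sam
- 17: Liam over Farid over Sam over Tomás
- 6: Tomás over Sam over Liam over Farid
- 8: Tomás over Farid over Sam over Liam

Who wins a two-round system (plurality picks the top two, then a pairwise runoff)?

Round 1 first-place votes: Liam 17, Farid 9, Sam 0, Tomás 14. Liam and Tomás advance.
Runoff: Liam is ranked above Tomás on 17 ballots, Tomás above Liam on 23.

Tomás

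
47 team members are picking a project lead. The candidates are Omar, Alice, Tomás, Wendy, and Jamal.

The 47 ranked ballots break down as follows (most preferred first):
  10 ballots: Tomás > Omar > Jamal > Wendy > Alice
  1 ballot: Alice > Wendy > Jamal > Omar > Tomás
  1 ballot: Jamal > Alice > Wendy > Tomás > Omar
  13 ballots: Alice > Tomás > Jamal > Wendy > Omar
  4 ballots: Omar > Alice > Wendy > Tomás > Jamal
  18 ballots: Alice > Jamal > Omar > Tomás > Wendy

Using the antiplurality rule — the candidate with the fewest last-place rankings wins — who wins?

Last-place votes: Omar 14, Alice 10, Tomás 1, Wendy 18, Jamal 4.

Tomás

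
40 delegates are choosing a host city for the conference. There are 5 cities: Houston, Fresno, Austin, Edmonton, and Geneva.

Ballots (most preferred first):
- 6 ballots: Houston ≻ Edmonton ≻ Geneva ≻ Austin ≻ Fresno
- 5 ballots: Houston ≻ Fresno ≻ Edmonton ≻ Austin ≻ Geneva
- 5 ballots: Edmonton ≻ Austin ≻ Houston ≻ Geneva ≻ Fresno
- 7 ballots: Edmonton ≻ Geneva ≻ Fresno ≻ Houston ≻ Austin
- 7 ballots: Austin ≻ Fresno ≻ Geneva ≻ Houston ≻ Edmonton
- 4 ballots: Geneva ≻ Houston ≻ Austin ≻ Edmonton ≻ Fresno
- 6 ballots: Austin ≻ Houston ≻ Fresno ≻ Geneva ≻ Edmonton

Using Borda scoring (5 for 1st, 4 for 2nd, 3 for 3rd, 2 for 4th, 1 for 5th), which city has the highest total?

Houston: 6×5 + 5×5 + 5×3 + 7×2 + 7×2 + 4×4 + 6×4 = 138
Fresno: 6×1 + 5×4 + 5×1 + 7×3 + 7×4 + 4×1 + 6×3 = 102
Austin: 6×2 + 5×2 + 5×4 + 7×1 + 7×5 + 4×3 + 6×5 = 126
Edmonton: 6×4 + 5×3 + 5×5 + 7×5 + 7×1 + 4×2 + 6×1 = 120
Geneva: 6×3 + 5×1 + 5×2 + 7×4 + 7×3 + 4×5 + 6×2 = 114

Houston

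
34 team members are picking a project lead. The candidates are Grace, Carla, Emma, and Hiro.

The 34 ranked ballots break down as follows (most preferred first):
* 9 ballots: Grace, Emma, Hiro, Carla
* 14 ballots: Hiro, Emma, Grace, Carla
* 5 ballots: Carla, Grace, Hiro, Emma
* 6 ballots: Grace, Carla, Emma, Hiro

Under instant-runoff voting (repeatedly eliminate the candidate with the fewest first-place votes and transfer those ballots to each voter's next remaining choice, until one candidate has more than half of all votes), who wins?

Round 1: Grace 15, Carla 5, Emma 0, Hiro 14. Emma eliminated.
Round 2: Grace 15, Carla 5, Hiro 14. Carla eliminated.
Round 3: Grace 20, Hiro 14. Grace has a majority (≥18).

Grace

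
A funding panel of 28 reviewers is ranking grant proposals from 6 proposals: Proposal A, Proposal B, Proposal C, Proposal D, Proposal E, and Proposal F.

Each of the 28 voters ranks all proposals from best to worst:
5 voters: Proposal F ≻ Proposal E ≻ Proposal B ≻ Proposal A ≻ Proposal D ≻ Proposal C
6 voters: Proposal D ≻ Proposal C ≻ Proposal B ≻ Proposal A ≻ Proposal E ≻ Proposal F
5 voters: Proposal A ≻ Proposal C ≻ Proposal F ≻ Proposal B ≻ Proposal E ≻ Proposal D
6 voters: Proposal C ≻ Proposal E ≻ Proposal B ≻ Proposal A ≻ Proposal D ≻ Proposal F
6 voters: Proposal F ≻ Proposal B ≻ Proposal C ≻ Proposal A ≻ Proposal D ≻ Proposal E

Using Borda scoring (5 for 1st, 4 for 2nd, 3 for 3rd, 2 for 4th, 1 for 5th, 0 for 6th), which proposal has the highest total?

Proposal A: 5×2 + 6×2 + 5×5 + 6×2 + 6×2 = 71
Proposal B: 5×3 + 6×3 + 5×2 + 6×3 + 6×4 = 85
Proposal C: 5×0 + 6×4 + 5×4 + 6×5 + 6×3 = 92
Proposal D: 5×1 + 6×5 + 5×0 + 6×1 + 6×1 = 47
Proposal E: 5×4 + 6×1 + 5×1 + 6×4 + 6×0 = 55
Proposal F: 5×5 + 6×0 + 5×3 + 6×0 + 6×5 = 70

Proposal C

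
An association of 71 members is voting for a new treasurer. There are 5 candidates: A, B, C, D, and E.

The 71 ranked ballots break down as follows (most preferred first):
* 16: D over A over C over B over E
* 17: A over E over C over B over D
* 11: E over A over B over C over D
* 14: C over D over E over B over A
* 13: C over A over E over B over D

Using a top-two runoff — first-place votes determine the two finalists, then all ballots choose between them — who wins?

A

Round 1 first-place votes: A 17, B 0, C 27, D 16, E 11. C and A advance.
Runoff: C is ranked above A on 27 ballots, A above C on 44.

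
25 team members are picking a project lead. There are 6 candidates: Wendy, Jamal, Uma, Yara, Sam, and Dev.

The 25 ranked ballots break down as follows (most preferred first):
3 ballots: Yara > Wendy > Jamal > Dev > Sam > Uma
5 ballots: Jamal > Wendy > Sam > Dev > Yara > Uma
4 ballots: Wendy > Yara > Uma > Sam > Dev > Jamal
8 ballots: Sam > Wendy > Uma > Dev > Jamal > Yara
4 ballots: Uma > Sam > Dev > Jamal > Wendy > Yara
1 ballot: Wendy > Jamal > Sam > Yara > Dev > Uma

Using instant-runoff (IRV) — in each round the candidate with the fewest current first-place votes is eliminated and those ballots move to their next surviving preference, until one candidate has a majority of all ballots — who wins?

Wendy

Round 1: Wendy 5, Jamal 5, Uma 4, Yara 3, Sam 8, Dev 0. Dev eliminated.
Round 2: Wendy 5, Jamal 5, Uma 4, Yara 3, Sam 8. Yara eliminated.
Round 3: Wendy 8, Jamal 5, Uma 4, Sam 8. Uma eliminated.
Round 4: Wendy 8, Jamal 5, Sam 12. Jamal eliminated.
Round 5: Wendy 13, Sam 12. Wendy has a majority (≥13).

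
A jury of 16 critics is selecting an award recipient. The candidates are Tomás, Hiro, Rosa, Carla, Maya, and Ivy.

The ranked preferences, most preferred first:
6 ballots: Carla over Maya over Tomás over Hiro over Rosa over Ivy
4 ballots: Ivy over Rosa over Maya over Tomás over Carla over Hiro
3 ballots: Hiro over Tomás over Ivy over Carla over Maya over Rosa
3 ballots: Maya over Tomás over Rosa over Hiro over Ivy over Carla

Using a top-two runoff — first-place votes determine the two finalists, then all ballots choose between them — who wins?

Ivy

Round 1 first-place votes: Tomás 0, Hiro 3, Rosa 0, Carla 6, Maya 3, Ivy 4. Carla and Ivy advance.
Runoff: Carla is ranked above Ivy on 6 ballots, Ivy above Carla on 10.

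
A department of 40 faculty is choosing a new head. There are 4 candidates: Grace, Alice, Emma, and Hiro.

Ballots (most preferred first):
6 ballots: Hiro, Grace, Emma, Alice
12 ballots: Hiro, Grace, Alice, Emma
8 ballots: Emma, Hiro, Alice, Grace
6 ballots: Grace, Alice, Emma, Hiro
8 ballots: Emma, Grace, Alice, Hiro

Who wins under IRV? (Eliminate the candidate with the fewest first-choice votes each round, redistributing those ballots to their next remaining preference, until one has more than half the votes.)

Emma

Round 1: Grace 6, Alice 0, Emma 16, Hiro 18. Alice eliminated.
Round 2: Grace 6, Emma 16, Hiro 18. Grace eliminated.
Round 3: Emma 22, Hiro 18. Emma has a majority (≥21).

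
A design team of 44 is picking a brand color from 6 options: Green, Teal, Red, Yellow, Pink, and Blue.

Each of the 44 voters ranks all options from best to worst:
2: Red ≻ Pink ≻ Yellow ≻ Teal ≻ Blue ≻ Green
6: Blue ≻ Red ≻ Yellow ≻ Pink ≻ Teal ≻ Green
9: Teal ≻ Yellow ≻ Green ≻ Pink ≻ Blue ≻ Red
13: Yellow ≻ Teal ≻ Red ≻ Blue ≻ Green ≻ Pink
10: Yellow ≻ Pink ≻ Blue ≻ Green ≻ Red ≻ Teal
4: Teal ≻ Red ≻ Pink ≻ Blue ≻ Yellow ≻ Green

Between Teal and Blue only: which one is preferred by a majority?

Teal is ranked above Blue on 28 ballots; Blue above Teal on 16.

Teal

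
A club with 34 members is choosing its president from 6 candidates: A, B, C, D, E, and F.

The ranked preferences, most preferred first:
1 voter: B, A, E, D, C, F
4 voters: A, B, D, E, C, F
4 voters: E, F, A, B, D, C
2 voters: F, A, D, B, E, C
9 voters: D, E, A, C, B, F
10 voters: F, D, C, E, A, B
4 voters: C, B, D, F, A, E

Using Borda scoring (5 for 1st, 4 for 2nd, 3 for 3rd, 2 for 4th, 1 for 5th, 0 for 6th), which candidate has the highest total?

A: 1×4 + 4×5 + 4×3 + 2×4 + 9×3 + 10×1 + 4×1 = 85
B: 1×5 + 4×4 + 4×2 + 2×2 + 9×1 + 10×0 + 4×4 = 58
C: 1×1 + 4×1 + 4×0 + 2×0 + 9×2 + 10×3 + 4×5 = 73
D: 1×2 + 4×3 + 4×1 + 2×3 + 9×5 + 10×4 + 4×3 = 121
E: 1×3 + 4×2 + 4×5 + 2×1 + 9×4 + 10×2 + 4×0 = 89
F: 1×0 + 4×0 + 4×4 + 2×5 + 9×0 + 10×5 + 4×2 = 84

D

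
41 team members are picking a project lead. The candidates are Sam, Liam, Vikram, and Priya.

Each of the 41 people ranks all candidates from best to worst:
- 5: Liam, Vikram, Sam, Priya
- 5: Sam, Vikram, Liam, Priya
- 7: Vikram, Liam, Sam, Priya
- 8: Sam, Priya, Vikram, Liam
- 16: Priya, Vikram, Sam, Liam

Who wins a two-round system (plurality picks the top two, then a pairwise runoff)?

Sam

Round 1 first-place votes: Sam 13, Liam 5, Vikram 7, Priya 16. Priya and Sam advance.
Runoff: Priya is ranked above Sam on 16 ballots, Sam above Priya on 25.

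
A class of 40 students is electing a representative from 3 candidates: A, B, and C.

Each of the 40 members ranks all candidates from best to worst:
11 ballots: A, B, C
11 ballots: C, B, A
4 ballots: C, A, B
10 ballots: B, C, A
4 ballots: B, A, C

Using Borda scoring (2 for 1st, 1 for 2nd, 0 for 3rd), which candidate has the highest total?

B

A: 11×2 + 11×0 + 4×1 + 10×0 + 4×1 = 30
B: 11×1 + 11×1 + 4×0 + 10×2 + 4×2 = 50
C: 11×0 + 11×2 + 4×2 + 10×1 + 4×0 = 40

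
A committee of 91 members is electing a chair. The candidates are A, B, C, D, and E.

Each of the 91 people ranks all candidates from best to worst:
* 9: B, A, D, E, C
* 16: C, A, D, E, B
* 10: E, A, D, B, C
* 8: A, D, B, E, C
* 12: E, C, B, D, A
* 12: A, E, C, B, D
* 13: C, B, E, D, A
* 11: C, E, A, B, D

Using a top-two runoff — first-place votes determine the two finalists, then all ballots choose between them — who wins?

E

Round 1 first-place votes: A 20, B 9, C 40, D 0, E 22. C and E advance.
Runoff: C is ranked above E on 40 ballots, E above C on 51.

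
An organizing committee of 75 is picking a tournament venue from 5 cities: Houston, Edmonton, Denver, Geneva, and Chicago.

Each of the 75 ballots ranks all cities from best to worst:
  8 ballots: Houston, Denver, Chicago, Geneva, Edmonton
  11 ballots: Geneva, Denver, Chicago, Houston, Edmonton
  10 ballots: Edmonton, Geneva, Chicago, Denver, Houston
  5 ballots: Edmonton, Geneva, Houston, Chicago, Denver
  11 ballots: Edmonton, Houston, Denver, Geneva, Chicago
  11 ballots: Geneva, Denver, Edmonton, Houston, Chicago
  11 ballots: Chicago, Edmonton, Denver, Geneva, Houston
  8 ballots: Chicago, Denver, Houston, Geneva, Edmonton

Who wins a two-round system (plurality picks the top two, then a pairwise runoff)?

Round 1 first-place votes: Houston 8, Edmonton 26, Denver 0, Geneva 22, Chicago 19. Edmonton and Geneva advance.
Runoff: Edmonton is ranked above Geneva on 37 ballots, Geneva above Edmonton on 38.

Geneva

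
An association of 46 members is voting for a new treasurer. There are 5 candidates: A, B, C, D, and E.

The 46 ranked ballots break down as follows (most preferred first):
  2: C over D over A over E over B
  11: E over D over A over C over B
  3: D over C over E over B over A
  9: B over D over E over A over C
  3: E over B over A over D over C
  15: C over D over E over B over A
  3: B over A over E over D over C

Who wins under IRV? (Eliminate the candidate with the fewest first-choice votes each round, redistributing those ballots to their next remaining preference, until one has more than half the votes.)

Round 1: A 0, B 12, C 17, D 3, E 14. A eliminated.
Round 2: B 12, C 17, D 3, E 14. D eliminated.
Round 3: B 12, C 20, E 14. B eliminated.
Round 4: C 20, E 26. E has a majority (≥24).

E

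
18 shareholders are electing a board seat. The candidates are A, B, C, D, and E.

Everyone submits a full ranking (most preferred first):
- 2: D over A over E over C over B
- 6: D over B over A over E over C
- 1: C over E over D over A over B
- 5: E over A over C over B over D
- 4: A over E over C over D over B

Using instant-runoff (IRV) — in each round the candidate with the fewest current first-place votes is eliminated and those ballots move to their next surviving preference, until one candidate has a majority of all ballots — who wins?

E

Round 1: A 4, B 0, C 1, D 8, E 5. B eliminated.
Round 2: A 4, C 1, D 8, E 5. C eliminated.
Round 3: A 4, D 8, E 6. A eliminated.
Round 4: D 8, E 10. E has a majority (≥10).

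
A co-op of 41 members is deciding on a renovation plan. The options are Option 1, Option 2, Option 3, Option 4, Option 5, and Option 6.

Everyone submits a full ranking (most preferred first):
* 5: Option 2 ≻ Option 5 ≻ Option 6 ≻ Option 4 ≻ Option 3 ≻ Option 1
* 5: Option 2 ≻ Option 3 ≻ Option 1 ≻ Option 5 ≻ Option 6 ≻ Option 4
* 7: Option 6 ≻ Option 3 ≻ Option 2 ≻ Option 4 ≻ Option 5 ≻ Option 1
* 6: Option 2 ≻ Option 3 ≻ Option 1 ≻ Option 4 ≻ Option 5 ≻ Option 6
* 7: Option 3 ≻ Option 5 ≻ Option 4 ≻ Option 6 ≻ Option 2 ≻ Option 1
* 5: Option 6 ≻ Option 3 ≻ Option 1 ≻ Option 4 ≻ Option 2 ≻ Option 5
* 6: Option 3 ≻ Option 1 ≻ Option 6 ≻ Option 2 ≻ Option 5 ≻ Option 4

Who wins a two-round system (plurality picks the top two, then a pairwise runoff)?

Round 1 first-place votes: Option 1 0, Option 2 16, Option 3 13, Option 4 0, Option 5 0, Option 6 12. Option 2 and Option 3 advance.
Runoff: Option 2 is ranked above Option 3 on 16 ballots, Option 3 above Option 2 on 25.

Option 3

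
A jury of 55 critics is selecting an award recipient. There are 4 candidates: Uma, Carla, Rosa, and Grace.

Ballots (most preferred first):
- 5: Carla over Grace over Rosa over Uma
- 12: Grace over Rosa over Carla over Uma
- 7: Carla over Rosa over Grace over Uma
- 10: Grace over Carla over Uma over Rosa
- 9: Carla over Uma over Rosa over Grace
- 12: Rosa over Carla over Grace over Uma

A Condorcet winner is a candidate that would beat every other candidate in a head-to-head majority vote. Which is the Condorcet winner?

Carla vs Uma: 55–0
Carla vs Rosa: 31–24
Carla vs Grace: 33–22
Carla beats every other candidate.

Carla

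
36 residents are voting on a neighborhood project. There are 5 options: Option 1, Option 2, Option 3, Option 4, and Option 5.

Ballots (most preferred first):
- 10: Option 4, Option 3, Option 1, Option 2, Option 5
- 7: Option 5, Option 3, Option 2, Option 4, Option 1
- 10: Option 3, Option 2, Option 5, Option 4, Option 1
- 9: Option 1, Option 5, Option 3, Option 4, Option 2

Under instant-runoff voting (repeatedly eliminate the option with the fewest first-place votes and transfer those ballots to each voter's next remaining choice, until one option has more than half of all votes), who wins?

Round 1: Option 1 9, Option 2 0, Option 3 10, Option 4 10, Option 5 7. Option 2 eliminated.
Round 2: Option 1 9, Option 3 10, Option 4 10, Option 5 7. Option 5 eliminated.
Round 3: Option 1 9, Option 3 17, Option 4 10. Option 1 eliminated.
Round 4: Option 3 26, Option 4 10. Option 3 has a majority (≥19).

Option 3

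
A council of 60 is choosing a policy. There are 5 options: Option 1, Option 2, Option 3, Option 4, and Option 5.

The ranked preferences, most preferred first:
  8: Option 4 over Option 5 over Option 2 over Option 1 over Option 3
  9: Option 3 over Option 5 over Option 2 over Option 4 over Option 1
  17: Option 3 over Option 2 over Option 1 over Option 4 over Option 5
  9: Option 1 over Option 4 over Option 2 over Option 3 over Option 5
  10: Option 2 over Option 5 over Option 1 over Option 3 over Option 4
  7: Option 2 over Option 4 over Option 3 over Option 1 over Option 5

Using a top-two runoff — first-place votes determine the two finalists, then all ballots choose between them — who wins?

Option 2

Round 1 first-place votes: Option 1 9, Option 2 17, Option 3 26, Option 4 8, Option 5 0. Option 3 and Option 2 advance.
Runoff: Option 3 is ranked above Option 2 on 26 ballots, Option 2 above Option 3 on 34.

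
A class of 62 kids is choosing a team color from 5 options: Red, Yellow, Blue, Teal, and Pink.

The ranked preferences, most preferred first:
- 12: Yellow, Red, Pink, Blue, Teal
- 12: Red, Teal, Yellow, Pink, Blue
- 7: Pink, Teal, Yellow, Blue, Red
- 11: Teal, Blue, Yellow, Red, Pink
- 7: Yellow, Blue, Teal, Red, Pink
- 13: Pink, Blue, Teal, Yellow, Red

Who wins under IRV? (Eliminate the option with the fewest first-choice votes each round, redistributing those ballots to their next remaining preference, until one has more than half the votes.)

Round 1: Red 12, Yellow 19, Blue 0, Teal 11, Pink 20. Blue eliminated.
Round 2: Red 12, Yellow 19, Teal 11, Pink 20. Teal eliminated.
Round 3: Red 12, Yellow 30, Pink 20. Red eliminated.
Round 4: Yellow 42, Pink 20. Yellow has a majority (≥32).

Yellow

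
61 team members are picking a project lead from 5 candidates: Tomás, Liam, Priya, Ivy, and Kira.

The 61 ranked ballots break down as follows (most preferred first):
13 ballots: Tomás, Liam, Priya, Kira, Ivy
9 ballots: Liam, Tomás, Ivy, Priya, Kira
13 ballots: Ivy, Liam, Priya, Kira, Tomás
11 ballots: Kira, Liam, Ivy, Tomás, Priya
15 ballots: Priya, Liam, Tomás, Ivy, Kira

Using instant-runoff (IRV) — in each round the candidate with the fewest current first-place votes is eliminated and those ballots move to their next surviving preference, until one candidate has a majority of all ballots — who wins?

Tomás

Round 1: Tomás 13, Liam 9, Priya 15, Ivy 13, Kira 11. Liam eliminated.
Round 2: Tomás 22, Priya 15, Ivy 13, Kira 11. Kira eliminated.
Round 3: Tomás 22, Priya 15, Ivy 24. Priya eliminated.
Round 4: Tomás 37, Ivy 24. Tomás has a majority (≥31).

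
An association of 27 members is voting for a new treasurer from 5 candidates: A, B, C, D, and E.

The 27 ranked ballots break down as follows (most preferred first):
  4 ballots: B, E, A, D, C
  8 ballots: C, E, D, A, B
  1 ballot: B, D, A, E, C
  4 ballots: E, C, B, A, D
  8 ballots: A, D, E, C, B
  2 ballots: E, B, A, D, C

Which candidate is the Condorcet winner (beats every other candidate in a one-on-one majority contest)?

E

E vs A: 18–9
E vs B: 22–5
E vs C: 19–8
E vs D: 18–9
E beats every other candidate.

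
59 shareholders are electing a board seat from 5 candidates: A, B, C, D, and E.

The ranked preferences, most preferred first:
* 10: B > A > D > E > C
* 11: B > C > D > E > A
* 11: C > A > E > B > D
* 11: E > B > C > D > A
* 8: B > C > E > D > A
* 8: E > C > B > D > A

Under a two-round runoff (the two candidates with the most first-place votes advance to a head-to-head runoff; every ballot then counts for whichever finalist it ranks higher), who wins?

Round 1 first-place votes: A 0, B 29, C 11, D 0, E 19. B and E advance.
Runoff: B is ranked above E on 29 ballots, E above B on 30.

E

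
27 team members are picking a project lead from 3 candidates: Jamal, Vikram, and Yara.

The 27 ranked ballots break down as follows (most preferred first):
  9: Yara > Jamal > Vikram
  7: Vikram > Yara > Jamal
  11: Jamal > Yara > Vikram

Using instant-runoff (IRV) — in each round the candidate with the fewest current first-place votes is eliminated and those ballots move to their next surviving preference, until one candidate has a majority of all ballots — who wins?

Round 1: Jamal 11, Vikram 7, Yara 9. Vikram eliminated.
Round 2: Jamal 11, Yara 16. Yara has a majority (≥14).

Yara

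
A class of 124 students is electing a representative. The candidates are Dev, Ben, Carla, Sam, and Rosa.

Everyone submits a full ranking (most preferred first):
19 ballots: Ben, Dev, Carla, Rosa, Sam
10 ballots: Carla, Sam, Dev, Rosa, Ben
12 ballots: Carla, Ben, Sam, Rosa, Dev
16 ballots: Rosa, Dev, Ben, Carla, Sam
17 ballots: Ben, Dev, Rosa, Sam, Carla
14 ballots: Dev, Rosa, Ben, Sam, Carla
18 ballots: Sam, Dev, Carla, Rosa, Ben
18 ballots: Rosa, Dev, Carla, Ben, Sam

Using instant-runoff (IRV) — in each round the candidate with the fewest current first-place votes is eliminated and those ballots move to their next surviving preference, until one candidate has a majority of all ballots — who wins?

Round 1: Dev 14, Ben 36, Carla 22, Sam 18, Rosa 34. Dev eliminated.
Round 2: Ben 36, Carla 22, Sam 18, Rosa 48. Sam eliminated.
Round 3: Ben 36, Carla 40, Rosa 48. Ben eliminated.
Round 4: Carla 59, Rosa 65. Rosa has a majority (≥63).

Rosa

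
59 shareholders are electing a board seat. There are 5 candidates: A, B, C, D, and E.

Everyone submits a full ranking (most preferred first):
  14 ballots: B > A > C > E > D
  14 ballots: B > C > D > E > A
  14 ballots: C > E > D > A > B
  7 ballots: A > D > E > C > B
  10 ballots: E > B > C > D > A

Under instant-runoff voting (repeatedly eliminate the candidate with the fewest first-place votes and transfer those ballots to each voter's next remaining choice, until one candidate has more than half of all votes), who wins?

Round 1: A 7, B 28, C 14, D 0, E 10. D eliminated.
Round 2: A 7, B 28, C 14, E 10. A eliminated.
Round 3: B 28, C 14, E 17. C eliminated.
Round 4: B 28, E 31. E has a majority (≥30).

E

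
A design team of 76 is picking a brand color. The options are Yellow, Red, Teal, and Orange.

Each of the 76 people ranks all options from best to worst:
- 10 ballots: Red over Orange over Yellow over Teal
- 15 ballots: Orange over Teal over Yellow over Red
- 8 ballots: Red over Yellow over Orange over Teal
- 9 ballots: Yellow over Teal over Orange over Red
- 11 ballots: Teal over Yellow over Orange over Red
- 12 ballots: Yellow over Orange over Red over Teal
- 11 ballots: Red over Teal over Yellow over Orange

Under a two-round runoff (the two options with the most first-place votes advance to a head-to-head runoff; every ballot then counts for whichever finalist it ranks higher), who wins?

Yellow

Round 1 first-place votes: Yellow 21, Red 29, Teal 11, Orange 15. Red and Yellow advance.
Runoff: Red is ranked above Yellow on 29 ballots, Yellow above Red on 47.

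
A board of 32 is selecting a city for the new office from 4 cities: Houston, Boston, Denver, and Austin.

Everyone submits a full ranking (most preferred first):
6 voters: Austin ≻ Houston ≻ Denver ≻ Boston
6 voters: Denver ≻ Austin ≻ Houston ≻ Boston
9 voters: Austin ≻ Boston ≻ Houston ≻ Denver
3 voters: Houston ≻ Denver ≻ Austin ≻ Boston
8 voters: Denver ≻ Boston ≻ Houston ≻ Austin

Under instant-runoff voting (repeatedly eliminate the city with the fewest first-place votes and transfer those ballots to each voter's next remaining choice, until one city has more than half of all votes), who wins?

Denver

Round 1: Houston 3, Boston 0, Denver 14, Austin 15. Boston eliminated.
Round 2: Houston 3, Denver 14, Austin 15. Houston eliminated.
Round 3: Denver 17, Austin 15. Denver has a majority (≥17).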